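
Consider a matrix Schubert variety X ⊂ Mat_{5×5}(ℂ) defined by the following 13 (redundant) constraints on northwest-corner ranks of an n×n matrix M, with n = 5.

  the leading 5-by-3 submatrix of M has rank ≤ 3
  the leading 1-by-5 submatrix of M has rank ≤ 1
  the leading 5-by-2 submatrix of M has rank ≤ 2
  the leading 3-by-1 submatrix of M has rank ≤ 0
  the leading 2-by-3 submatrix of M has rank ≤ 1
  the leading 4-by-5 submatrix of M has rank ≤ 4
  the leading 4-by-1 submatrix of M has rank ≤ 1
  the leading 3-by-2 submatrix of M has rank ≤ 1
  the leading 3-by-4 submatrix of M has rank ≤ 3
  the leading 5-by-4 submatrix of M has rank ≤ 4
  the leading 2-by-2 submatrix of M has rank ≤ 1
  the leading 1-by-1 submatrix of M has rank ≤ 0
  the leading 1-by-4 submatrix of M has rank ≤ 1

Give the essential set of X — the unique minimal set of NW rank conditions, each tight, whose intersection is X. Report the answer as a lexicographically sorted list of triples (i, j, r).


Rank table r_w(5×5) implied by the 13 constraints:

  row 1: 0  1  1  1  1
  row 2: 0  1  1  2  2
  row 3: 0  1  2  3  3
  row 4: 1  2  3  4  4
  row 5: 1  2  3  4  5

so w = (2, 4, 3, 1, 5).

|D(w)|=4, |Ess(w)|=2:

[(2, 3, 1), (3, 1, 0)]


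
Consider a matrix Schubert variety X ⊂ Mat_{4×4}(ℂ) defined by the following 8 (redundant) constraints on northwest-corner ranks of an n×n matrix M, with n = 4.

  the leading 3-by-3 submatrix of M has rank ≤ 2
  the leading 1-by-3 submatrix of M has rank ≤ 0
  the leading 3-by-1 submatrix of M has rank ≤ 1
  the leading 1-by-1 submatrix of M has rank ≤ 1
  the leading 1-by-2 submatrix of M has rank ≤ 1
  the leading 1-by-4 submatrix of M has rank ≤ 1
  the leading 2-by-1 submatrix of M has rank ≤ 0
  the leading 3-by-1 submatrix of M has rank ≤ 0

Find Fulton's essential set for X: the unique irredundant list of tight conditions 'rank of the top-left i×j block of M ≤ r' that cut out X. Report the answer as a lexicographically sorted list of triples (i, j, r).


Recovering R(i,j) via the rank-extension bound from the 8 conditions:

  row 1: 0  0  0  1
  row 2: 0  1  1  2
  row 3: 0  1  2  3
  row 4: 1  2  3  4

the unique w with this rank table is (4, 2, 3, 1).

ℓ(w)=5; the 2 essential cells (i,j,r):

[(1, 3, 0), (3, 1, 0)]


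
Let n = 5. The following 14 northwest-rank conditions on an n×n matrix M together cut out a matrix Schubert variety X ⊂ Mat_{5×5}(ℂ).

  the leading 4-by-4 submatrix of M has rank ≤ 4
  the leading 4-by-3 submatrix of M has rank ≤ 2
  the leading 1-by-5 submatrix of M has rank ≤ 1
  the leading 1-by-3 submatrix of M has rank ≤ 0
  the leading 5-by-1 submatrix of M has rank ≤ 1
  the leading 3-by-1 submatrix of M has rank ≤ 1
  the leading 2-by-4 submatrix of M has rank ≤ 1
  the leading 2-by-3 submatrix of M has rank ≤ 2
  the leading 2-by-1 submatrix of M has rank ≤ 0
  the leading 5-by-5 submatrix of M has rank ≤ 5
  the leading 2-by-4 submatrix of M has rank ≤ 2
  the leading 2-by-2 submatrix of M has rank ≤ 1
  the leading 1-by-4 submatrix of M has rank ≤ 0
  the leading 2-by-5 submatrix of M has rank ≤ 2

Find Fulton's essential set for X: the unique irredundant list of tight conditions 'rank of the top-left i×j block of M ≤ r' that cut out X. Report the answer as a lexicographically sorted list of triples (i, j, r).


Rank table r_w(5×5) implied by the 14 constraints:

  R[1]: 0  0  0  0  1
  R[2]: 0  1  1  1  2
  R[3]: 1  2  2  2  3
  R[4]: 1  2  2  3  4
  R[5]: 1  2  3  4  5

giving w = (5, 2, 1, 4, 3) via Δ²R.

Rothe diagram D(w) (6 cells), 3 SE-corners (essential conditions):

[(1, 4, 0), (2, 1, 0), (4, 3, 2)]


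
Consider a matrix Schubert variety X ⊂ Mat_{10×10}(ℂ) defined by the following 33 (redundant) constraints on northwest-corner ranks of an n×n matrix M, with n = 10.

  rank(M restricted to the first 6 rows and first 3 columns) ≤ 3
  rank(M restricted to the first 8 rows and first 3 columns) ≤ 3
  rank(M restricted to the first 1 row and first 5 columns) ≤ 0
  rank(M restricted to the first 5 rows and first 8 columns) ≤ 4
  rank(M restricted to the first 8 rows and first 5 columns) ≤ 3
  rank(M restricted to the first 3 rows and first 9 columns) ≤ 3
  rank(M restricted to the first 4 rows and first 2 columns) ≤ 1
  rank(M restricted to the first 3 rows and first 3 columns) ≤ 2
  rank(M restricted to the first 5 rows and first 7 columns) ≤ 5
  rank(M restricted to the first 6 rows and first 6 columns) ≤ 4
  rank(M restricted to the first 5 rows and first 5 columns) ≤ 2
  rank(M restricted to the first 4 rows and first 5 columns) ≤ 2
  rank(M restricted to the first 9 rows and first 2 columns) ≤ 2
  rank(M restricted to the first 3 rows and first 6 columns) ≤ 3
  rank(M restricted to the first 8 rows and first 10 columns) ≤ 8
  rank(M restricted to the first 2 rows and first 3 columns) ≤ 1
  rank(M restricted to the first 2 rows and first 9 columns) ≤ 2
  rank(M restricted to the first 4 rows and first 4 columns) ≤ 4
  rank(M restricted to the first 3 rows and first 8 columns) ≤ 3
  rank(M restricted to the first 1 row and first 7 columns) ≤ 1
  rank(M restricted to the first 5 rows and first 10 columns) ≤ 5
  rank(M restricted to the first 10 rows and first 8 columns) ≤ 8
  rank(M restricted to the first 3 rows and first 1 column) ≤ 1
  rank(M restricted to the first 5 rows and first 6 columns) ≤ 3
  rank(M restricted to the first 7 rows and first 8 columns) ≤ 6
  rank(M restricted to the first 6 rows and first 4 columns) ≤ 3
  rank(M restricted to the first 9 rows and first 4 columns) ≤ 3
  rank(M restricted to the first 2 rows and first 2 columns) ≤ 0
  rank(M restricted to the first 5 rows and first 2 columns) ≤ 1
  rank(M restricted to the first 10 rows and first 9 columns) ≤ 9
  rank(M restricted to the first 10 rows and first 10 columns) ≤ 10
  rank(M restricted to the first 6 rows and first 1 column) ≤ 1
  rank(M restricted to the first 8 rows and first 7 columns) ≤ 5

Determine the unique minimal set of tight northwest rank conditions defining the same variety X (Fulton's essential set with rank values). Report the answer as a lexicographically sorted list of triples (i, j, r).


The tightest implied rank at each (i,j), from the 33 conditions:

  i=1: 0, 0, 0, 0, 0, 1, 1, 1, 1, 1
  i=2: 0, 0, 1, 1, 1, 2, 2, 2, 2, 2
  i=3: 1, 1, 2, 2, 2, 3, 3, 3, 3, 3
  i=4: 1, 1, 2, 2, 2, 3, 4, 4, 4, 4
  i=5: 1, 1, 2, 2, 2, 3, 4, 4, 5, 5
  i=6: 1, 2, 3, 3, 3, 4, 5, 5, 6, 6
  i=7: 1, 2, 3, 3, 3, 4, 5, 6, 7, 7
  i=8: 1, 2, 3, 3, 3, 4, 5, 6, 7, 8
  i=9: 1, 2, 3, 3, 4, 5, 6, 7, 8, 9
  i=10: 1, 2, 3, 4, 5, 6, 7, 8, 9, 10

hence w(1..10) = (6, 3, 1, 7, 9, 2, 8, 10, 5, 4).

|D(w)|=19, |Ess(w)|=7:

[(1, 5, 0), (2, 2, 0), (5, 2, 1), (5, 5, 2), (5, 8, 4), (8, 5, 3), (9, 4, 3)]


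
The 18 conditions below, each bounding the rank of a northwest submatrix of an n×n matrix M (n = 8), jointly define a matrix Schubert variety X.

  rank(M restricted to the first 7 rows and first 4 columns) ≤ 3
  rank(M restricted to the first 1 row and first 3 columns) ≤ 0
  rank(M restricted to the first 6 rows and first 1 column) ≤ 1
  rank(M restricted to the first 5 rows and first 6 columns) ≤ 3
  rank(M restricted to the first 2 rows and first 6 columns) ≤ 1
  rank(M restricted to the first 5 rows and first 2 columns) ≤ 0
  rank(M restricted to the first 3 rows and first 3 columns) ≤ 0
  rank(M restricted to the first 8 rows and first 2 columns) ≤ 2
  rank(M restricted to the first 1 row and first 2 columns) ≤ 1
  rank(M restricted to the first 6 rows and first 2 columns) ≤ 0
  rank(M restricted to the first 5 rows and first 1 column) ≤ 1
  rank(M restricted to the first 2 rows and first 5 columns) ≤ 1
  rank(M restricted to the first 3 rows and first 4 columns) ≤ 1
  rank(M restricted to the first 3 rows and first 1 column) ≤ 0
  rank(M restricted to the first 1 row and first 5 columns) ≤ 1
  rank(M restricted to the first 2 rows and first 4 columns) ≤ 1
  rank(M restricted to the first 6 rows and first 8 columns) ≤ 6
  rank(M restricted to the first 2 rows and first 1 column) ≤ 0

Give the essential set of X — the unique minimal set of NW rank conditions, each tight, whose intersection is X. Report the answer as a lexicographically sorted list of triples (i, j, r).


Computing R[i][j] = min implied NW-rank bound (n=8, 18 conditions):

  i=1: 0  0  0  1  1  1  1  1
  i=2: 0  0  0  1  1  1  2  2
  i=3: 0  0  0  1  2  2  3  3
  i=4: 0  0  1  2  3  3  4  4
  i=5: 0  0  1  2  3  3  4  5
  i=6: 0  0  1  2  3  4  5  6
  i=7: 1  1  2  3  4  5  6  7
  i=8: 1  2  3  4  5  6  7  8

so w = (4, 7, 5, 3, 8, 6, 1, 2).

Rothe diagram D(w) (18 cells), 4 SE-corners (essential conditions):

[(2, 6, 1), (3, 3, 0), (5, 6, 3), (6, 2, 0)]


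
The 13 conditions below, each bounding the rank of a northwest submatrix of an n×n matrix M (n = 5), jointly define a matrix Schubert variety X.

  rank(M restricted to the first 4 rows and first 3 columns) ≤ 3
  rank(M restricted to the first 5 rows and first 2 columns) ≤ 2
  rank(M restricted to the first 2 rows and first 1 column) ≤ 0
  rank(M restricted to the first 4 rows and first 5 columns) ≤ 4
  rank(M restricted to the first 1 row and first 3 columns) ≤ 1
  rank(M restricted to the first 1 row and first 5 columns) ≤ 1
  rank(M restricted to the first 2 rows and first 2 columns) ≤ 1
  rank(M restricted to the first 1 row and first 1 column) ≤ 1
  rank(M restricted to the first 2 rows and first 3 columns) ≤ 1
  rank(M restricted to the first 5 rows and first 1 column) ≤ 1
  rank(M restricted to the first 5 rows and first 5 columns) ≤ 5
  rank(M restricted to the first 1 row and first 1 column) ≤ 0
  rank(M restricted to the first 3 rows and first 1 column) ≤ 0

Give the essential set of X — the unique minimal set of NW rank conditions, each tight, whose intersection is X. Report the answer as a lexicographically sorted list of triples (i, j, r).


Rank table r_w(5×5) implied by the 13 constraints:

  row 1: 0  1  1  1  1
  row 2: 0  1  1  2  2
  row 3: 0  1  2  3  3
  row 4: 1  2  3  4  4
  row 5: 1  2  3  4  5

hence w(1..5) = (2, 4, 3, 1, 5).

Rothe diagram D(w) (4 cells), 2 SE-corners (essential conditions):

[(2, 3, 1), (3, 1, 0)]


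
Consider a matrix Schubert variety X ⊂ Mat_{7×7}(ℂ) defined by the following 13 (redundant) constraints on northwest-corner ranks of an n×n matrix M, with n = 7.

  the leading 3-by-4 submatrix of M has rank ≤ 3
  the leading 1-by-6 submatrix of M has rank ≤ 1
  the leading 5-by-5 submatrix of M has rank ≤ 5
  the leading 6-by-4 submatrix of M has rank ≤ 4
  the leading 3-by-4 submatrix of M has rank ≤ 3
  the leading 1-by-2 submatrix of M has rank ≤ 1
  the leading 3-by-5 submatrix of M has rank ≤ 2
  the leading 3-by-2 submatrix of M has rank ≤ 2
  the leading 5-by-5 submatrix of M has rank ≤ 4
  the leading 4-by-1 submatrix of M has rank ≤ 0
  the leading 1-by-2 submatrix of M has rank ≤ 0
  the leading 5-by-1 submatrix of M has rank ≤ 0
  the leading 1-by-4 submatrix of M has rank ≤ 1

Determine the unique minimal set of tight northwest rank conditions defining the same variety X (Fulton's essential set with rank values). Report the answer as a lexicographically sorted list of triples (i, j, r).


Reconstructing r_w from the 13 given conditions:

  0 | 0 | 1 | 1 | 1 | 1 | 1
  0 | 1 | 2 | 2 | 2 | 2 | 2
  0 | 1 | 2 | 2 | 2 | 3 | 3
  0 | 1 | 2 | 3 | 3 | 4 | 4
  0 | 1 | 2 | 3 | 4 | 5 | 5
  1 | 2 | 3 | 4 | 5 | 6 | 6
  1 | 2 | 3 | 4 | 5 | 6 | 7

the unique w with this rank table is (3, 2, 6, 4, 5, 1, 7).

Rothe diagram D(w) (8 cells), 3 SE-corners (essential conditions):

[(1, 2, 0), (3, 5, 2), (5, 1, 0)]


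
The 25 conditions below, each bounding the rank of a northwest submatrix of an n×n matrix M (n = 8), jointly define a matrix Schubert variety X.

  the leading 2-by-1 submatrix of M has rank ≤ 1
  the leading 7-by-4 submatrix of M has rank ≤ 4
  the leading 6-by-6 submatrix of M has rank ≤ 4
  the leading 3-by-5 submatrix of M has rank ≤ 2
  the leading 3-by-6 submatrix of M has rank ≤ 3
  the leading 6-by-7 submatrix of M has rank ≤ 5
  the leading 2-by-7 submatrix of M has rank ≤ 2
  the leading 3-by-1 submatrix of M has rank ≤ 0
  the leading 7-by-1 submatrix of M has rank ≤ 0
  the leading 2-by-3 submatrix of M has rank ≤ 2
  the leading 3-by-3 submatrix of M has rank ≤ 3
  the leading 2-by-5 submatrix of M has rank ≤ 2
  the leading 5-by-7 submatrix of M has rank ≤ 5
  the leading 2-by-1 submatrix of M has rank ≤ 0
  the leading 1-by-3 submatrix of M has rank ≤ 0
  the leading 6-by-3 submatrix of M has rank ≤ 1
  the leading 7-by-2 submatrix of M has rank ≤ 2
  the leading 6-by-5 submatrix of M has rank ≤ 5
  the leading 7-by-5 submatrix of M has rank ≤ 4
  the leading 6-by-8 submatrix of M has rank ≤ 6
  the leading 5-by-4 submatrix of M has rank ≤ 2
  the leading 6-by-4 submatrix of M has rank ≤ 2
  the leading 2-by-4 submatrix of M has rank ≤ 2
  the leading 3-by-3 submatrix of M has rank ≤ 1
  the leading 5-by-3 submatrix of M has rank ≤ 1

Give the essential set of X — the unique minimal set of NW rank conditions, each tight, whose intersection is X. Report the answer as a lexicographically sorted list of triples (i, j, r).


Rank table r_w(8×8) implied by the 25 constraints:

  row 1: 0 | 0 | 0 | 1 | 1 | 1 | 1 | 1
  row 2: 0 | 1 | 1 | 2 | 2 | 2 | 2 | 2
  row 3: 0 | 1 | 1 | 2 | 2 | 3 | 3 | 3
  row 4: 0 | 1 | 1 | 2 | 3 | 4 | 4 | 4
  row 5: 0 | 1 | 1 | 2 | 3 | 4 | 5 | 5
  row 6: 0 | 1 | 1 | 2 | 3 | 4 | 5 | 6
  row 7: 0 | 1 | 2 | 3 | 4 | 5 | 6 | 7
  row 8: 1 | 2 | 3 | 4 | 5 | 6 | 7 | 8

reading off 1-entries of Δ²R: w = (4, 2, 6, 5, 7, 8, 3, 1).

ℓ(w)=14; the 4 essential cells (i,j,r):

[(1, 3, 0), (3, 5, 2), (6, 3, 1), (7, 1, 0)]


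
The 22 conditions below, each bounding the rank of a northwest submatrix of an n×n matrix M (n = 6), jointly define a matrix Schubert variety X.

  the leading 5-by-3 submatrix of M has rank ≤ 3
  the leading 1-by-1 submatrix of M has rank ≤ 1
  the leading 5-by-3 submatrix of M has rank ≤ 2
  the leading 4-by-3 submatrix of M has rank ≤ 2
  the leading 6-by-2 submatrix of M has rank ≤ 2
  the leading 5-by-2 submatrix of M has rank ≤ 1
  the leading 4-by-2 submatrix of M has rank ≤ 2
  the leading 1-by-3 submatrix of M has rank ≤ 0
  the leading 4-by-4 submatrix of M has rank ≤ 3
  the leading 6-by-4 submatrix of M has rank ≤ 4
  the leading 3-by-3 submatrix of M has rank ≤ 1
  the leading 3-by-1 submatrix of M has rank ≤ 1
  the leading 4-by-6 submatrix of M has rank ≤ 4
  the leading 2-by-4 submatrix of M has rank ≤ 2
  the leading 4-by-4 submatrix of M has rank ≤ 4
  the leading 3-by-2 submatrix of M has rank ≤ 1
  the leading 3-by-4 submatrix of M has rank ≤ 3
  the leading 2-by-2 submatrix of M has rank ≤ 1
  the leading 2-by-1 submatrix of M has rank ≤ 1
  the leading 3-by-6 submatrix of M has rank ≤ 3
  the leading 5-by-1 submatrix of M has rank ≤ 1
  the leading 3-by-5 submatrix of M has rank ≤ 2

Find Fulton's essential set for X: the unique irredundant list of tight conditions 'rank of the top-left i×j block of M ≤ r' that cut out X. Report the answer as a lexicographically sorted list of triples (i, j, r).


Propagating the 22 rank bounds to every northwest block:

  row 1: 0, 0, 0, 1, 1, 1
  row 2: 1, 1, 1, 2, 2, 2
  row 3: 1, 1, 1, 2, 2, 3
  row 4: 1, 1, 2, 3, 3, 4
  row 5: 1, 1, 2, 3, 4, 5
  row 6: 1, 2, 3, 4, 5, 6

so w = (4, 1, 6, 3, 5, 2).

Rothe diagram D(w) (8 cells), 4 SE-corners (essential conditions):

[(1, 3, 0), (3, 3, 1), (3, 5, 2), (5, 2, 1)]


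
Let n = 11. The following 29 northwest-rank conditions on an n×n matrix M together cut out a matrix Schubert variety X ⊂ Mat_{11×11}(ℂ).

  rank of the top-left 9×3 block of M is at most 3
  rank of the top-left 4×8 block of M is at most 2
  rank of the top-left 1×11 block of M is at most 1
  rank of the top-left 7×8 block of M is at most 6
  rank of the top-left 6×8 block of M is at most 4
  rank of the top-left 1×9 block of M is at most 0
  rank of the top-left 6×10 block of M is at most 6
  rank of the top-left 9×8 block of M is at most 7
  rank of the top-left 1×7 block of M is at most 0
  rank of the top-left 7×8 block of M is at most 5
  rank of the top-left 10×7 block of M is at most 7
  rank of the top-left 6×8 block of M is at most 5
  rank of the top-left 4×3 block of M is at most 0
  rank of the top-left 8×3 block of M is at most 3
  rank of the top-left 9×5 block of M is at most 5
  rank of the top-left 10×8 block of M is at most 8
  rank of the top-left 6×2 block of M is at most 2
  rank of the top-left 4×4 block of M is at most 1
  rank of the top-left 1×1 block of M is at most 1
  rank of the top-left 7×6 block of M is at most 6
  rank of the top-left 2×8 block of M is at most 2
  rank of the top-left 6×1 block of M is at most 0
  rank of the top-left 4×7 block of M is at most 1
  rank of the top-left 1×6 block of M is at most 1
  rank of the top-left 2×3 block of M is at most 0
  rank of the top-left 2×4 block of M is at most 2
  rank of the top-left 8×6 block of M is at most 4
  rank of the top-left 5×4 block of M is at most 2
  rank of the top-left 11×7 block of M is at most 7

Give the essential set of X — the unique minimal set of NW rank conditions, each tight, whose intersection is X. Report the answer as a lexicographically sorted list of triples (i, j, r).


Recovering R(i,j) via the rank-extension bound from the 29 conditions:

  R[1]: 0, 0, 0, 0, 0, 0, 0, 0, 0, 1, 1
  R[2]: 0, 0, 0, 1, 1, 1, 1, 1, 1, 2, 2
  R[3]: 0, 0, 0, 1, 1, 1, 1, 2, 2, 3, 3
  R[4]: 0, 0, 0, 1, 1, 1, 1, 2, 3, 4, 4
  R[5]: 0, 1, 1, 2, 2, 2, 2, 3, 4, 5, 5
  R[6]: 0, 1, 2, 3, 3, 3, 3, 4, 5, 6, 6
  R[7]: 1, 2, 3, 4, 4, 4, 4, 5, 6, 7, 7
  R[8]: 1, 2, 3, 4, 4, 4, 5, 6, 7, 8, 8
  R[9]: 1, 2, 3, 4, 5, 5, 6, 7, 8, 9, 9
  R[10]: 1, 2, 3, 4, 5, 6, 7, 8, 9, 10, 10
  R[11]: 1, 2, 3, 4, 5, 6, 7, 8, 9, 10, 11

the unique w with this rank table is (10, 4, 8, 9, 2, 3, 1, 7, 5, 6, 11).

|D(w)|=28, |Ess(w)|=5:

[(1, 9, 0), (4, 3, 0), (4, 7, 1), (6, 1, 0), (8, 6, 4)]


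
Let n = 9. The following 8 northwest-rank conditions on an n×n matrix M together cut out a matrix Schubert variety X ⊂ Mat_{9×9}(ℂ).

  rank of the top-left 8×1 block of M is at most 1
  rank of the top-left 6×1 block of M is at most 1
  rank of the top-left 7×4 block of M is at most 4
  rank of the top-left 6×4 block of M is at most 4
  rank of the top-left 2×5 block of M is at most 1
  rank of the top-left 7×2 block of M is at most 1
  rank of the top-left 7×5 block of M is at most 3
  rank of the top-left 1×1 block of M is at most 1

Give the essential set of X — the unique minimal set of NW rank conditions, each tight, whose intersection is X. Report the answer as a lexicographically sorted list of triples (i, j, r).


The tightest implied rank at each (i,j), from the 8 conditions:

  row 1: 1, 1, 1, 1, 1, 1, 1, 1, 1
  row 2: 1, 1, 1, 1, 1, 2, 2, 2, 2
  row 3: 1, 1, 2, 2, 2, 3, 3, 3, 3
  row 4: 1, 1, 2, 3, 3, 4, 4, 4, 4
  row 5: 1, 1, 2, 3, 3, 4, 5, 5, 5
  row 6: 1, 1, 2, 3, 3, 4, 5, 6, 6
  row 7: 1, 1, 2, 3, 3, 4, 5, 6, 7
  row 8: 1, 2, 3, 4, 4, 5, 6, 7, 8
  row 9: 1, 2, 3, 4, 5, 6, 7, 8, 9

reading off 1-entries of Δ²R: w = (1, 6, 3, 4, 7, 8, 9, 2, 5).

ℓ(w)=12; the 3 essential cells (i,j,r):

[(2, 5, 1), (7, 2, 1), (7, 5, 3)]


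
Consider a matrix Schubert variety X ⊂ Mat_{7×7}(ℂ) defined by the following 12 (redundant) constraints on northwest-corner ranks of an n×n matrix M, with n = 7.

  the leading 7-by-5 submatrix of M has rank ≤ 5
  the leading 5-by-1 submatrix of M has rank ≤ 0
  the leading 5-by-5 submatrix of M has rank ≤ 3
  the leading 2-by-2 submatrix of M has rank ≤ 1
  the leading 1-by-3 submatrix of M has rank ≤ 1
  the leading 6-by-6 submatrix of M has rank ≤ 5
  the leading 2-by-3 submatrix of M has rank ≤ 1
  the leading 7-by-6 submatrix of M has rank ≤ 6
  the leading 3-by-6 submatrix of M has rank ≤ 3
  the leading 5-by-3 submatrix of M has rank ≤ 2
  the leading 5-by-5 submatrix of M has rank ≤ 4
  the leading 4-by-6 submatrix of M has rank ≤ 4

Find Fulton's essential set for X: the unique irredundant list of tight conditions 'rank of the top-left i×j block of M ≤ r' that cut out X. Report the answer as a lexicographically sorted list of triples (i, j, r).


The tightest implied rank at each (i,j), from the 12 conditions:

  R[1]: 0  1  1  1  1  1  1
  R[2]: 0  1  1  2  2  2  2
  R[3]: 0  1  2  3  3  3  3
  R[4]: 0  1  2  3  3  4  4
  R[5]: 0  1  2  3  3  4  5
  R[6]: 1  2  3  4  4  5  6
  R[7]: 1  2  3  4  5  6  7

giving w = (2, 4, 3, 6, 7, 1, 5) via Δ²R.

|D(w)|=8, |Ess(w)|=3:

[(2, 3, 1), (5, 1, 0), (5, 5, 3)]


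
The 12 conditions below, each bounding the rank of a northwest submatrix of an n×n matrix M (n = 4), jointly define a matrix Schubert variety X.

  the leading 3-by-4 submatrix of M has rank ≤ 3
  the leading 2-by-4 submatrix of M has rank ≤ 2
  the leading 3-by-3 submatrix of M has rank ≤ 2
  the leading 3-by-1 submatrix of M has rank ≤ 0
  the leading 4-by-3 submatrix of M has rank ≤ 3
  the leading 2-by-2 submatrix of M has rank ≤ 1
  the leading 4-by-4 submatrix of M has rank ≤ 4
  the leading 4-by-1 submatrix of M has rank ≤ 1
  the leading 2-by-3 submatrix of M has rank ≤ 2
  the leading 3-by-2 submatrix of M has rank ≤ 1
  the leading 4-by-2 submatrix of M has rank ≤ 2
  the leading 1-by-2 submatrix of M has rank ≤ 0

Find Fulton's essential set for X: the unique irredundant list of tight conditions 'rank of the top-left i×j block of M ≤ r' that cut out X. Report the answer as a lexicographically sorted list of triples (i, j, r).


Computing R[i][j] = min implied NW-rank bound (n=4, 12 conditions):

  i=1: 0  0  1  1
  i=2: 0  1  2  2
  i=3: 0  1  2  3
  i=4: 1  2  3  4

hence w(1..4) = (3, 2, 4, 1).

D(w) has 4 cells with 2 SE-corners; essential set:

[(1, 2, 0), (3, 1, 0)]


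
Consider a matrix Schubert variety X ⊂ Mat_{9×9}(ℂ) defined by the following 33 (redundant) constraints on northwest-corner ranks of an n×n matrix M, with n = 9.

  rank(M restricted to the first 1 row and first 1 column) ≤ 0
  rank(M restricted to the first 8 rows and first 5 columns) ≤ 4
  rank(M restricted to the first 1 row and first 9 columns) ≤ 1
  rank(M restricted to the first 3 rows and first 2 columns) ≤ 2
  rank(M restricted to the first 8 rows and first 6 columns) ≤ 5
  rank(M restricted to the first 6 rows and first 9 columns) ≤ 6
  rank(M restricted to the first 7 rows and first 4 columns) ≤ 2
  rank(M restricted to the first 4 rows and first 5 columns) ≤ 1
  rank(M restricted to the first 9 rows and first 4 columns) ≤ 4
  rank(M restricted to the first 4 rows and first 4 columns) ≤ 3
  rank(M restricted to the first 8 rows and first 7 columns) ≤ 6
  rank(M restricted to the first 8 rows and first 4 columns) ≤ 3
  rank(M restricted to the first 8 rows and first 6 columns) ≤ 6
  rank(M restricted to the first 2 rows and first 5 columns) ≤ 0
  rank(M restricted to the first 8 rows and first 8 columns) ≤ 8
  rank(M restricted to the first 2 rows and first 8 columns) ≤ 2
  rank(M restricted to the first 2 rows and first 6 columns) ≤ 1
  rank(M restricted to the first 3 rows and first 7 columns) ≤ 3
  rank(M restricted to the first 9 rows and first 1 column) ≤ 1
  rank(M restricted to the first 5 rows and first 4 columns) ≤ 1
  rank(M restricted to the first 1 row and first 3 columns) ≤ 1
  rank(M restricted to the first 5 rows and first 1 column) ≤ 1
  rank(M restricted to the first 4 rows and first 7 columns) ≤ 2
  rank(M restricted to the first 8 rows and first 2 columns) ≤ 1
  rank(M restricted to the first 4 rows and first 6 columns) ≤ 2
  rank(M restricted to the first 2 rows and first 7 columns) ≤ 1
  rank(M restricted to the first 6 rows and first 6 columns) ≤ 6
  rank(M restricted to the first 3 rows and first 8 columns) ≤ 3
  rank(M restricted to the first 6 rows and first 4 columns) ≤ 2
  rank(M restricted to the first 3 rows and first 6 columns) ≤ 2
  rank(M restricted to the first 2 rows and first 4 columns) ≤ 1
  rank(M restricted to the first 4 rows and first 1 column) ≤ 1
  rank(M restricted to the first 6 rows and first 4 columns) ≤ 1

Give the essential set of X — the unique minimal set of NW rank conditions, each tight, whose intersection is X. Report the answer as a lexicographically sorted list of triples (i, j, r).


Reconstructing r_w from the 33 given conditions:

  R[1]: 0 | 0 | 0 | 0 | 0 | 1 | 1 | 1 | 1
  R[2]: 0 | 0 | 0 | 0 | 0 | 1 | 1 | 2 | 2
  R[3]: 1 | 1 | 1 | 1 | 1 | 2 | 2 | 3 | 3
  R[4]: 1 | 1 | 1 | 1 | 1 | 2 | 2 | 3 | 4
  R[5]: 1 | 1 | 1 | 1 | 2 | 3 | 3 | 4 | 5
  R[6]: 1 | 1 | 1 | 1 | 2 | 3 | 4 | 5 | 6
  R[7]: 1 | 1 | 2 | 2 | 3 | 4 | 5 | 6 | 7
  R[8]: 1 | 1 | 2 | 3 | 4 | 5 | 6 | 7 | 8
  R[9]: 1 | 2 | 3 | 4 | 5 | 6 | 7 | 8 | 9

giving w = (6, 8, 1, 9, 5, 7, 3, 4, 2) via Δ²R.

D(w) has 24 cells with 6 SE-corners; essential set:

[(2, 5, 0), (2, 7, 1), (4, 5, 1), (4, 7, 2), (6, 4, 1), (8, 2, 1)]


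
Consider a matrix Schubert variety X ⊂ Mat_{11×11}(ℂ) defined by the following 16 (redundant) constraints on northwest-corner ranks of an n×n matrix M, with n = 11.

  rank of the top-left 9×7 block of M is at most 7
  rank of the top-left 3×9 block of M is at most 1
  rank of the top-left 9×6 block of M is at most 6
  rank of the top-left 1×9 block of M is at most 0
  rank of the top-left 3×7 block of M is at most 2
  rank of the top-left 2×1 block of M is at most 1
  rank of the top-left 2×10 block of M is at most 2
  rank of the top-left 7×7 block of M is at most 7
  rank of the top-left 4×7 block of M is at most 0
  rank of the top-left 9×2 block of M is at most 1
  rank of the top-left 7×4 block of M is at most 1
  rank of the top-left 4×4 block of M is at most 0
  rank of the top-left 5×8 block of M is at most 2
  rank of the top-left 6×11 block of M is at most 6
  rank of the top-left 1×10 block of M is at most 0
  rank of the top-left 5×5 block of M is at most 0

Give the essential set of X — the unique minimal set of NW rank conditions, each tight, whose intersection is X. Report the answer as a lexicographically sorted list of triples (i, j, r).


The tightest implied rank at each (i,j), from the 16 conditions:

  i=1: 0  0  0  0  0  0  0  0  0  0  1
  i=2: 0  0  0  0  0  0  0  1  1  1  2
  i=3: 0  0  0  0  0  0  0  1  1  2  3
  i=4: 0  0  0  0  0  0  0  1  2  3  4
  i=5: 0  0  0  0  0  1  1  2  3  4  5
  i=6: 1  1  1  1  1  2  2  3  4  5  6
  i=7: 1  1  1  1  2  3  3  4  5  6  7
  i=8: 1  1  2  2  3  4  4  5  6  7  8
  i=9: 1  1  2  3  4  5  5  6  7  8  9
  i=10: 1  2  3  4  5  6  6  7  8  9  10
  i=11: 1  2  3  4  5  6  7  8  9  10  11

second differences of R give the permutation w = (11, 8, 10, 9, 6, 1, 5, 3, 4, 2, 7).

ℓ(w)=42; the 6 essential cells (i,j,r):

[(1, 10, 0), (3, 9, 1), (4, 7, 0), (5, 5, 0), (7, 4, 1), (9, 2, 1)]


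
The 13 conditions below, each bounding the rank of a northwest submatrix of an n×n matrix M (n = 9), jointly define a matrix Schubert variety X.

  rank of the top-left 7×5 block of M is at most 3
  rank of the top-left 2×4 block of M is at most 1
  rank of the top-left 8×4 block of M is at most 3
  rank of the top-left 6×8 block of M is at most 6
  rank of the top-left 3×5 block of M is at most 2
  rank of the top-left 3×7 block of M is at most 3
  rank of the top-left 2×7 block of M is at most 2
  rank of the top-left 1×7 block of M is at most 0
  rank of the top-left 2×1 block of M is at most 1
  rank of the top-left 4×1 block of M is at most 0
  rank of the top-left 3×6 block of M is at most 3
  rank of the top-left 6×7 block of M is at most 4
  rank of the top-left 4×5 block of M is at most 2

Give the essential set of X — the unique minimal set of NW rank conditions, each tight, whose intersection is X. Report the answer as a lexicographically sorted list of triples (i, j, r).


Reconstructing r_w from the 13 given conditions:

  R[1]: 0 | 0 | 0 | 0 | 0 | 0 | 0 | 1 | 1
  R[2]: 0 | 1 | 1 | 1 | 1 | 1 | 1 | 2 | 2
  R[3]: 0 | 1 | 2 | 2 | 2 | 2 | 2 | 3 | 3
  R[4]: 0 | 1 | 2 | 2 | 2 | 3 | 3 | 4 | 4
  R[5]: 1 | 2 | 3 | 3 | 3 | 4 | 4 | 5 | 5
  R[6]: 1 | 2 | 3 | 3 | 3 | 4 | 4 | 5 | 6
  R[7]: 1 | 2 | 3 | 3 | 3 | 4 | 5 | 6 | 7
  R[8]: 1 | 2 | 3 | 3 | 4 | 5 | 6 | 7 | 8
  R[9]: 1 | 2 | 3 | 4 | 5 | 6 | 7 | 8 | 9

second differences of R give the permutation w = (8, 2, 3, 6, 1, 9, 7, 5, 4).

Rothe diagram D(w) (18 cells), 6 SE-corners (essential conditions):

[(1, 7, 0), (4, 1, 0), (4, 5, 2), (6, 7, 4), (7, 5, 3), (8, 4, 3)]


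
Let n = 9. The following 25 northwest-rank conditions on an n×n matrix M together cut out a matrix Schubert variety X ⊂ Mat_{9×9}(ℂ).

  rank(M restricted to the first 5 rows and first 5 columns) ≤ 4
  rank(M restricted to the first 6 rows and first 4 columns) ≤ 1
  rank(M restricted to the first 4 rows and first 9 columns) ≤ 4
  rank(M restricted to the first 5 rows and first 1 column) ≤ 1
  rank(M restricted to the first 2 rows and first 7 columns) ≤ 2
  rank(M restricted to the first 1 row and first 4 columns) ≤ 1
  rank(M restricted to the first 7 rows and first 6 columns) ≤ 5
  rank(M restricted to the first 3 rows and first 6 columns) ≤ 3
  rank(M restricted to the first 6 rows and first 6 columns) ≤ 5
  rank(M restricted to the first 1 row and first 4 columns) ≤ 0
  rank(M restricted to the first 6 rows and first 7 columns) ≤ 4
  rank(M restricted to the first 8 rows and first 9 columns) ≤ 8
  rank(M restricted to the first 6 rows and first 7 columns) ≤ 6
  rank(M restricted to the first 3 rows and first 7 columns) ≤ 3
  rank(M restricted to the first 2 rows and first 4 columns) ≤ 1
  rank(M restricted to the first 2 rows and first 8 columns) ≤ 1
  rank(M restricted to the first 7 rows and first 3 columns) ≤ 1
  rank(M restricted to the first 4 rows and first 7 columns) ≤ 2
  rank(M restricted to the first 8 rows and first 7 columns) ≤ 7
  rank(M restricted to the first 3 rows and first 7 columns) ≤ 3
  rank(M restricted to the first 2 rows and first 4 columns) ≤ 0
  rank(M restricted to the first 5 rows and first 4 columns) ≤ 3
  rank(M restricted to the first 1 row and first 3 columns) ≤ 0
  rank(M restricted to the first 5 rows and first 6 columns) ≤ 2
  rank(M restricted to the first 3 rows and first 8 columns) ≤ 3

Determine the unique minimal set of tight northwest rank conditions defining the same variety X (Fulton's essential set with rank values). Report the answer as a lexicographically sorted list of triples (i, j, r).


Reconstructing r_w from the 25 given conditions:

  i=1: 0 | 0 | 0 | 0 | 1 | 1 | 1 | 1 | 1
  i=2: 0 | 0 | 0 | 0 | 1 | 1 | 1 | 1 | 2
  i=3: 1 | 1 | 1 | 1 | 2 | 2 | 2 | 2 | 3
  i=4: 1 | 1 | 1 | 1 | 2 | 2 | 2 | 3 | 4
  i=5: 1 | 1 | 1 | 1 | 2 | 2 | 3 | 4 | 5
  i=6: 1 | 1 | 1 | 1 | 2 | 3 | 4 | 5 | 6
  i=7: 1 | 1 | 1 | 2 | 3 | 4 | 5 | 6 | 7
  i=8: 1 | 2 | 2 | 3 | 4 | 5 | 6 | 7 | 8
  i=9: 1 | 2 | 3 | 4 | 5 | 6 | 7 | 8 | 9

reading off 1-entries of Δ²R: w = (5, 9, 1, 8, 7, 6, 4, 2, 3).

ℓ(w)=25; the 6 essential cells (i,j,r):

[(2, 4, 0), (2, 8, 1), (4, 7, 2), (5, 6, 2), (6, 4, 1), (7, 3, 1)]


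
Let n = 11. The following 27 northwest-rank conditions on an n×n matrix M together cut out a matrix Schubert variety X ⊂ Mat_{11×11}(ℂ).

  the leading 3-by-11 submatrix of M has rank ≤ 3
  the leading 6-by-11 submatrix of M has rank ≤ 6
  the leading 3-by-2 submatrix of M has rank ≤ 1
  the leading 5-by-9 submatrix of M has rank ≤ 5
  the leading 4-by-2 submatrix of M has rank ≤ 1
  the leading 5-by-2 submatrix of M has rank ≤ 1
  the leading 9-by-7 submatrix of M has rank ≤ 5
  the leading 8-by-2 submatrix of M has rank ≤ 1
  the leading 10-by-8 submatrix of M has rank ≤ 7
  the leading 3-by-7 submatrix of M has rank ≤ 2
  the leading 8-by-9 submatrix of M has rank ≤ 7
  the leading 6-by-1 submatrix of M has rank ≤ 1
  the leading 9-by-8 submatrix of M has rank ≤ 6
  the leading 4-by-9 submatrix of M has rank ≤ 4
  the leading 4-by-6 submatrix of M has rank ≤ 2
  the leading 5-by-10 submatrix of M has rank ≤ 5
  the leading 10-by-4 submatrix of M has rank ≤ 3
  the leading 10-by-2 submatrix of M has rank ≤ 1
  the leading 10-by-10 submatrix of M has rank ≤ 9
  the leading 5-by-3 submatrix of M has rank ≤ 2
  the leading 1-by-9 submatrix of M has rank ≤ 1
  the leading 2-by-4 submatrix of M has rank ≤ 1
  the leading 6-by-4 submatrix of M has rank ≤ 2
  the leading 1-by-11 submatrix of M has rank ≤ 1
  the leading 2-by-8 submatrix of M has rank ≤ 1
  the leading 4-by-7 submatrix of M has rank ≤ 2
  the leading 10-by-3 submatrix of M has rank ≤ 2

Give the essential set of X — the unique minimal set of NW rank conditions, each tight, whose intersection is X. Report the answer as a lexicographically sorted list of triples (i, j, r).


Propagating the 27 rank bounds to every northwest block:

  1  1  1  1  1  1  1  1  1  1  1
  1  1  1  1  1  1  1  1  2  2  2
  1  1  2  2  2  2  2  2  3  3  3
  1  1  2  2  2  2  2  3  4  4  4
  1  1  2  2  3  3  3  4  5  5  5
  1  1  2  2  3  4  4  5  6  6  6
  1  1  2  3  4  5  5  6  7  7  7
  1  1  2  3  4  5  5  6  7  8  8
  1  1  2  3  4  5  5  6  7  8  9
  1  1  2  3  4  5  6  7  8  9  10
  1  2  3  4  5  6  7  8  9  10  11

giving w = (1, 9, 3, 8, 5, 6, 4, 10, 11, 7, 2) via Δ²R.

Fulton essential set (5 of the 23 Rothe cells):

[(2, 8, 1), (4, 7, 2), (6, 4, 2), (9, 7, 5), (10, 2, 1)]


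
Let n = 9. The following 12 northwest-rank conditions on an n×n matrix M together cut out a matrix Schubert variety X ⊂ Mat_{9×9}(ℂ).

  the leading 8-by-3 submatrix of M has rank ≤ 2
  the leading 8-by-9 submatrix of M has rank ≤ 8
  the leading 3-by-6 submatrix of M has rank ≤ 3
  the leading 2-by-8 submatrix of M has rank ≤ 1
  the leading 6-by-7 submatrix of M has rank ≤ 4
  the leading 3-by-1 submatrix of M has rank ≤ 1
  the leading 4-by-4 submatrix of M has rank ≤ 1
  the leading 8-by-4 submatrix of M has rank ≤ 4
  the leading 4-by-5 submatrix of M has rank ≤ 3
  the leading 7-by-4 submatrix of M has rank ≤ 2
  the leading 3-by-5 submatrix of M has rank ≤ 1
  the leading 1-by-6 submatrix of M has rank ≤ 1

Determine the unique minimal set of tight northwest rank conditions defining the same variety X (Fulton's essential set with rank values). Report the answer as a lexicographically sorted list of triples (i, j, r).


Computing R[i][j] = min implied NW-rank bound (n=9, 12 conditions):

  i=1: 1 1 1 1 1 1 1 1 1
  i=2: 1 1 1 1 1 1 1 1 2
  i=3: 1 1 1 1 1 2 2 2 3
  i=4: 1 1 1 1 2 3 3 3 4
  i=5: 1 2 2 2 3 4 4 4 5
  i=6: 1 2 2 2 3 4 4 5 6
  i=7: 1 2 2 2 3 4 5 6 7
  i=8: 1 2 2 3 4 5 6 7 8
  i=9: 1 2 3 4 5 6 7 8 9

giving w = (1, 9, 6, 5, 2, 8, 7, 4, 3) via Δ²R.

ℓ(w)=20; the 6 essential cells (i,j,r):

[(2, 8, 1), (3, 5, 1), (4, 4, 1), (6, 7, 4), (7, 4, 2), (8, 3, 2)]


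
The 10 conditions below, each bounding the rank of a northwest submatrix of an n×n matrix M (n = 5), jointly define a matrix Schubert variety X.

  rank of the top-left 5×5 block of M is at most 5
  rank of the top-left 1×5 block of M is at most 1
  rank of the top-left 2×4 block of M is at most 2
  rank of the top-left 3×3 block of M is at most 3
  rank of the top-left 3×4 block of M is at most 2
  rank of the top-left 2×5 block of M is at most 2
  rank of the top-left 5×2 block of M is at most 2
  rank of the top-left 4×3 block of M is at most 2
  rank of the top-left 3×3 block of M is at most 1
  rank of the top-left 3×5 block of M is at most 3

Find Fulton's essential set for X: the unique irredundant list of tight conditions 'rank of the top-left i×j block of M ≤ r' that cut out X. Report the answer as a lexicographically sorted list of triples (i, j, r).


Computing R[i][j] = min implied NW-rank bound (n=5, 10 conditions):

  1 | 1 | 1 | 1 | 1
  1 | 1 | 1 | 2 | 2
  1 | 1 | 1 | 2 | 3
  1 | 2 | 2 | 3 | 4
  1 | 2 | 3 | 4 | 5

the unique w with this rank table is (1, 4, 5, 2, 3).

D(w) has 4 cells with 1 SE-corner; essential set:

[(3, 3, 1)]


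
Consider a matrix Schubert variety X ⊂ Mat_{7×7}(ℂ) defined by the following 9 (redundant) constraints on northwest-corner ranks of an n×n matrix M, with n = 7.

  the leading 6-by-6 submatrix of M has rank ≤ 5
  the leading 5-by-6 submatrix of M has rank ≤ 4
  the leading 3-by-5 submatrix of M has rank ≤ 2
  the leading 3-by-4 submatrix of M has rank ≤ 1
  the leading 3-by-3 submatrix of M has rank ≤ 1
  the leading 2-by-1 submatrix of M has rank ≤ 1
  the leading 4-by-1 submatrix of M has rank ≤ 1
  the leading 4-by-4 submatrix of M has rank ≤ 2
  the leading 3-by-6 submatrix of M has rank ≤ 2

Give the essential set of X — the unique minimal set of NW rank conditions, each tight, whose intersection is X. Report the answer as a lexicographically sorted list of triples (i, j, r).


Recovering R(i,j) via the rank-extension bound from the 9 conditions:

  1  1  1  1  1  1  1
  1  1  1  1  2  2  2
  1  1  1  1  2  2  3
  1  2  2  2  3  3  4
  1  2  3  3  4  4  5
  1  2  3  4  5  5  6
  1  2  3  4  5  6  7

the unique w with this rank table is (1, 5, 7, 2, 3, 4, 6).

D(w) has 7 cells with 2 SE-corners; essential set:

[(3, 4, 1), (3, 6, 2)]


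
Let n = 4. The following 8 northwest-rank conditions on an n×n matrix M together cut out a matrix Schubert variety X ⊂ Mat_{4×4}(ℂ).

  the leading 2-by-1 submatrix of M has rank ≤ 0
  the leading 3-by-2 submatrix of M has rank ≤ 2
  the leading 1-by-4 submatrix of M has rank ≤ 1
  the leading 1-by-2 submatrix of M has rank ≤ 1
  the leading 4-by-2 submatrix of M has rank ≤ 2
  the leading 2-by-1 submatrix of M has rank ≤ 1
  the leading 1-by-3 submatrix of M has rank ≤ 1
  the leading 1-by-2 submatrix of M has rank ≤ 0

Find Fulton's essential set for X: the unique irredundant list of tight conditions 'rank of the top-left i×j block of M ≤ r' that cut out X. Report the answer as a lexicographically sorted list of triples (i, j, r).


The tightest implied rank at each (i,j), from the 8 conditions:

  row 1: 0 0 1 1
  row 2: 0 1 2 2
  row 3: 1 2 3 3
  row 4: 1 2 3 4

so w = (3, 2, 1, 4).

ℓ(w)=3; the 2 essential cells (i,j,r):

[(1, 2, 0), (2, 1, 0)]


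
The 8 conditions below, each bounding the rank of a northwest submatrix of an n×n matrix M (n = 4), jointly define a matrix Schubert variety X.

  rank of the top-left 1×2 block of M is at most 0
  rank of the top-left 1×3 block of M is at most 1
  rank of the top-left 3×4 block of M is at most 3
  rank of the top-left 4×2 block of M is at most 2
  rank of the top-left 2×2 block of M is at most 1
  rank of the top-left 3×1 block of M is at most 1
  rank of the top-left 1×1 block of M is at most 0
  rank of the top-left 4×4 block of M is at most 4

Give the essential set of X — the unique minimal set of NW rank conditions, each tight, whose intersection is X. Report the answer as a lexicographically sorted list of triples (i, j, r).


Computing R[i][j] = min implied NW-rank bound (n=4, 8 conditions):

  i=1: 0  0  1  1
  i=2: 1  1  2  2
  i=3: 1  2  3  3
  i=4: 1  2  3  4

reading off 1-entries of Δ²R: w = (3, 1, 2, 4).

1 SE-corner of the 2-cell Rothe diagram gives Ess(w):

[(1, 2, 0)]


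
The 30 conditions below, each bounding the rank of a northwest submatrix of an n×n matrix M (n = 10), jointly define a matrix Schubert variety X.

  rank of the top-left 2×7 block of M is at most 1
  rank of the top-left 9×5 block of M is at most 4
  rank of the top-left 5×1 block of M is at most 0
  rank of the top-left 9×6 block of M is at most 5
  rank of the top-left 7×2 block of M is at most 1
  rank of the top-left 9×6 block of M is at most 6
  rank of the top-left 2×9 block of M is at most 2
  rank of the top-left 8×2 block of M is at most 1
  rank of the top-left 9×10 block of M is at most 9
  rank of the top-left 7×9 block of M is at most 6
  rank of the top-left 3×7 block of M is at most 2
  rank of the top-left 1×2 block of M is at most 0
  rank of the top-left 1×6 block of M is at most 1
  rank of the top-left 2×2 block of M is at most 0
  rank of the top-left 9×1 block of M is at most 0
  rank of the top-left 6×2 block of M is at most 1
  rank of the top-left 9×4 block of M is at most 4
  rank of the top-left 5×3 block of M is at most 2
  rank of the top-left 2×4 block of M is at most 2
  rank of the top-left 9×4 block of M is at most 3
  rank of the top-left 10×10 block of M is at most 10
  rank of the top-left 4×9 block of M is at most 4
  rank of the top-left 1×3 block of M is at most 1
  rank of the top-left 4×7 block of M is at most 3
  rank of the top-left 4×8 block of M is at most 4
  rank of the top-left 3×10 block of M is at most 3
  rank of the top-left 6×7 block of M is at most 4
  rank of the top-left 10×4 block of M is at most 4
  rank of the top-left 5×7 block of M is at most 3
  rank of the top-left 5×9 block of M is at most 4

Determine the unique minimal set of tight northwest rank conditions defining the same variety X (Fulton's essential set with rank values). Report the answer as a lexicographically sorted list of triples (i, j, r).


Reconstructing r_w from the 30 given conditions:

  R[1]: 0, 0, 1, 1, 1, 1, 1, 1, 1, 1
  R[2]: 0, 0, 1, 1, 1, 1, 1, 2, 2, 2
  R[3]: 0, 1, 2, 2, 2, 2, 2, 3, 3, 3
  R[4]: 0, 1, 2, 3, 3, 3, 3, 4, 4, 4
  R[5]: 0, 1, 2, 3, 3, 3, 3, 4, 4, 5
  R[6]: 0, 1, 2, 3, 4, 4, 4, 5, 5, 6
  R[7]: 0, 1, 2, 3, 4, 5, 5, 6, 6, 7
  R[8]: 0, 1, 2, 3, 4, 5, 6, 7, 7, 8
  R[9]: 0, 1, 2, 3, 4, 5, 6, 7, 8, 9
  R[10]: 1, 2, 3, 4, 5, 6, 7, 8, 9, 10

second differences of R give the permutation w = (3, 8, 2, 4, 10, 5, 6, 7, 9, 1).

D(w) has 19 cells with 5 SE-corners; essential set:

[(2, 2, 0), (2, 7, 1), (5, 7, 3), (5, 9, 4), (9, 1, 0)]
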